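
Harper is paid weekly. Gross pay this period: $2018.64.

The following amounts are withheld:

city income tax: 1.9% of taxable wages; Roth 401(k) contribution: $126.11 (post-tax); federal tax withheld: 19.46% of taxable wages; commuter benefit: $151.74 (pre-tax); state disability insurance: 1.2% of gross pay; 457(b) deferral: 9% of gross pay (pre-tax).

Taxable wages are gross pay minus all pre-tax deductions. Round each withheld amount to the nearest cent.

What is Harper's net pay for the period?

$1174.93

457(b) deferral: $2018.64 × 0.09 = $181.68
Commuter benefit: $151.74
Pre-tax total = $181.68 + $151.74 = $333.42
Taxable wages = $2018.64 − $333.42 = $1685.22
City income tax: $1685.22 × 0.019 = $32.02
Federal tax withheld: $1685.22 × 0.1946 = $327.94
State disability insurance: $2018.64 × 0.012 = $24.22
Roth 401(k) contribution: $126.11
Total deductions = $181.68 + $151.74 + $32.02 + $327.94 + $24.22 + $126.11 = $843.71
Net pay = $2018.64 − $843.71 = $1174.93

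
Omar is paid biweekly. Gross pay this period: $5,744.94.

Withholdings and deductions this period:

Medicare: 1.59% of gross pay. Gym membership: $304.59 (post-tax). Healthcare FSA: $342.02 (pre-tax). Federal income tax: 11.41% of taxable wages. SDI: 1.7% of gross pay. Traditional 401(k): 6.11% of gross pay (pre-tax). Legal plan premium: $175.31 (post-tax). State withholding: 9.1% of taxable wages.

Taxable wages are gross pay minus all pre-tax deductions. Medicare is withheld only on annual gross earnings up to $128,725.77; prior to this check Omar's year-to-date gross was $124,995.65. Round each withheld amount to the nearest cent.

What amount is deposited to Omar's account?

$3,378.89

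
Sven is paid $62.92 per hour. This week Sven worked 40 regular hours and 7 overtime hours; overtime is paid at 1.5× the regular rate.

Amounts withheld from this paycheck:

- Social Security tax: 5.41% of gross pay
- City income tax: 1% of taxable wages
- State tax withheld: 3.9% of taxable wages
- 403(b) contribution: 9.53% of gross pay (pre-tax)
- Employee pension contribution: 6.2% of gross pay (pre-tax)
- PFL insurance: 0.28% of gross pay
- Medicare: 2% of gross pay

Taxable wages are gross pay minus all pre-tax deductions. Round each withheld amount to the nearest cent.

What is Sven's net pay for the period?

$2302.09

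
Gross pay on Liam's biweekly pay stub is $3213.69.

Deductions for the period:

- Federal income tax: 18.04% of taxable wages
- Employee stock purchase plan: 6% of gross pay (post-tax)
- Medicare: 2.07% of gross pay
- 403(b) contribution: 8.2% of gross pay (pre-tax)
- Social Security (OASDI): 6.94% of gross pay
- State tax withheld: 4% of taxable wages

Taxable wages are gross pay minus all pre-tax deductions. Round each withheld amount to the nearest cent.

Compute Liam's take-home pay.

$1817.58

403(b) contribution: $3213.69 × 0.082 = $263.52
Taxable wages = $3213.69 − $263.52 = $2950.17
State tax withheld: $2950.17 × 0.04 = $118.01
Federal income tax: $2950.17 × 0.1804 = $532.21
Medicare: $3213.69 × 0.0207 = $66.52
Social Security (OASDI): $3213.69 × 0.0694 = $223.03
Employee stock purchase plan: $3213.69 × 0.06 = $192.82
Total deductions = $263.52 + $118.01 + $532.21 + $66.52 + $223.03 + $192.82 = $1396.11
Net pay = $3213.69 − $1396.11 = $1817.58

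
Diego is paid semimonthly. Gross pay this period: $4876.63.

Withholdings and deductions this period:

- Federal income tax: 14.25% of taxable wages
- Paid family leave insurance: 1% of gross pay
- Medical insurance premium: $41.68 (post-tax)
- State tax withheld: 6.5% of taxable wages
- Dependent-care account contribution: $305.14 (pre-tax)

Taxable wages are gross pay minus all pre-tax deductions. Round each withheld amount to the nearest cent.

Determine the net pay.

Dependent-care account contribution: $305.14
Taxable wages = $4876.63 − $305.14 = $4571.49
State tax withheld: $4571.49 × 0.065 = $297.15
Federal income tax: $4571.49 × 0.1425 = $651.44
Paid family leave insurance: $4876.63 × 0.01 = $48.77
Medical insurance premium: $41.68
Total deductions = $305.14 + $297.15 + $651.44 + $48.77 + $41.68 = $1344.18
Net pay = $4876.63 − $1344.18 = $3532.45

$3532.45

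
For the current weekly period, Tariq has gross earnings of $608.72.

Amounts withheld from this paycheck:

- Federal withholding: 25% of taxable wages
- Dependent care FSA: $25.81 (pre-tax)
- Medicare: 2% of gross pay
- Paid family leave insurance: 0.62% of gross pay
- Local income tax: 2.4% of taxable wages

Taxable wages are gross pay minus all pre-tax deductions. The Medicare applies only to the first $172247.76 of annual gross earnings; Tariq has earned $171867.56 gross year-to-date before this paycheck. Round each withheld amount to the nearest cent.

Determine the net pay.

$411.82

Dependent care FSA: $25.81
Taxable wages = $608.72 − $25.81 = $582.91
Federal withholding: $582.91 × 0.25 = $145.73
Local income tax: $582.91 × 0.024 = $13.99
Paid family leave insurance: $608.72 × 0.0062 = $3.77
Medicare: only $172247.76 − $171867.56 = $380.20 of this check is subject → $380.20 × 0.02 = $7.60
Total deductions = $25.81 + $145.73 + $13.99 + $3.77 + $7.60 = $196.90
Net pay = $608.72 − $196.90 = $411.82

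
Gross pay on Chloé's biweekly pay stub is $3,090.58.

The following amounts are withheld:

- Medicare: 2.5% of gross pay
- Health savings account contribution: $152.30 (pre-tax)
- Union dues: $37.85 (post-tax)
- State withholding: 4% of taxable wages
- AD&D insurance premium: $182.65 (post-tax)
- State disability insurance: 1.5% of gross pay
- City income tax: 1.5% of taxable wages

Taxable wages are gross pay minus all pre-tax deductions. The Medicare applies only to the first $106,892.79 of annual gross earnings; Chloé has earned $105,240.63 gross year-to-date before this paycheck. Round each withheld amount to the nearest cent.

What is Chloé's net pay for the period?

$2,468.52

Health savings account contribution: $152.30
Taxable wages = $3,090.58 − $152.30 = $2,938.28
State withholding: $2,938.28 × 0.04 = $117.53
City income tax: $2,938.28 × 0.015 = $44.07
State disability insurance: $3,090.58 × 0.015 = $46.36
Medicare: only $106,892.79 − $105,240.63 = $1,652.16 of this check is subject → $1,652.16 × 0.025 = $41.30
AD&D insurance premium: $182.65
Union dues: $37.85
Total deductions = $152.30 + $117.53 + $44.07 + $46.36 + $41.30 + $182.65 + $37.85 = $622.06
Net pay = $3,090.58 − $622.06 = $2,468.52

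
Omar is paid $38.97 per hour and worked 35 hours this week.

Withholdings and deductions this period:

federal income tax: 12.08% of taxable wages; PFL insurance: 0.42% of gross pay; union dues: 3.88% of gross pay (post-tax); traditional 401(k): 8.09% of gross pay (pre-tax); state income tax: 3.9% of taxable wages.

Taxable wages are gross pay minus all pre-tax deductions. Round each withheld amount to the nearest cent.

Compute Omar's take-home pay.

$994.63

Gross pay: 35 × $38.97 = $1,363.95
Traditional 401(k): $1,363.95 × 0.0809 = $110.34
Taxable wages = $1,363.95 − $110.34 = $1,253.61
Federal income tax: $1,253.61 × 0.1208 = $151.44
State income tax: $1,253.61 × 0.039 = $48.89
PFL insurance: $1,363.95 × 0.0042 = $5.73
Union dues: $1,363.95 × 0.0388 = $52.92
Total deductions = $110.34 + $151.44 + $48.89 + $5.73 + $52.92 = $369.32
Net pay = $1,363.95 − $369.32 = $994.63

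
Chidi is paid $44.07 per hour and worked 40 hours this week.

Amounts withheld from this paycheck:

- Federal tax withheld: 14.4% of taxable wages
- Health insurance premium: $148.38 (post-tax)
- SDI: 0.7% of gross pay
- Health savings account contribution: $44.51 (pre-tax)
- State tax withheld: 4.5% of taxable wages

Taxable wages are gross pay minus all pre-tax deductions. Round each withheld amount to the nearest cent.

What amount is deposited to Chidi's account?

$1,232.82

Gross pay: 40 × $44.07 = $1,762.80
Health savings account contribution: $44.51
Taxable wages = $1,762.80 − $44.51 = $1,718.29
State tax withheld: $1,718.29 × 0.045 = $77.32
Federal tax withheld: $1,718.29 × 0.144 = $247.43
SDI: $1,762.80 × 0.007 = $12.34
Health insurance premium: $148.38
Total deductions = $44.51 + $77.32 + $247.43 + $12.34 + $148.38 = $529.98
Net pay = $1,762.80 − $529.98 = $1,232.82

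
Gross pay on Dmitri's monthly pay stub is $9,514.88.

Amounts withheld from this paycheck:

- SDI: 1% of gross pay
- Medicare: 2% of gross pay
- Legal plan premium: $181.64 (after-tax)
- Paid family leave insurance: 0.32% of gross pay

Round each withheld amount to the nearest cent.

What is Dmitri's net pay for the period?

Paid family leave insurance: $9,514.88 × 0.0032 = $30.45
SDI: $9,514.88 × 0.01 = $95.15
Medicare: $9,514.88 × 0.02 = $190.30
Legal plan premium: $181.64
Total deductions = $30.45 + $95.15 + $190.30 + $181.64 = $497.54
Net pay = $9,514.88 − $497.54 = $9,017.34

$9,017.34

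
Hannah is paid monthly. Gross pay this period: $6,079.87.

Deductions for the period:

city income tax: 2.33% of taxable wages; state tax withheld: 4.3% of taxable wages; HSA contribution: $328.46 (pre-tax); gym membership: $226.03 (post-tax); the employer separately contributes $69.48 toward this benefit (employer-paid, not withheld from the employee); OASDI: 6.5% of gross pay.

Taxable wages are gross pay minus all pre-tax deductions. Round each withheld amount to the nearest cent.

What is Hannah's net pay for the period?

HSA contribution: $328.46
Taxable wages = $6,079.87 − $328.46 = $5,751.41
State tax withheld: $5,751.41 × 0.043 = $247.31
City income tax: $5,751.41 × 0.0233 = $134.01
OASDI: $6,079.87 × 0.065 = $395.19
Gym membership: $226.03
(Employer's $69.48 toward gym membership is not withheld from the employee.)
Total deductions = $328.46 + $247.31 + $134.01 + $395.19 + $226.03 = $1,331.00
Net pay = $6,079.87 − $1,331.00 = $4,748.87

$4,748.87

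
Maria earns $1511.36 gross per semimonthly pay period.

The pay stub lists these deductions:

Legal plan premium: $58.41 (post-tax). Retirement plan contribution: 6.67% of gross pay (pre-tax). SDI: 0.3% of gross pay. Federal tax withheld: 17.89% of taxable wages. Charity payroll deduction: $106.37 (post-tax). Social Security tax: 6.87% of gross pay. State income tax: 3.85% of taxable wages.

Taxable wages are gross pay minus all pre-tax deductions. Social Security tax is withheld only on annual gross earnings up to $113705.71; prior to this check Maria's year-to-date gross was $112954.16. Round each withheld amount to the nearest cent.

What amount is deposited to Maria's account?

$882.95

Retirement plan contribution: $1511.36 × 0.0667 = $100.81
Taxable wages = $1511.36 − $100.81 = $1410.55
State income tax: $1410.55 × 0.0385 = $54.31
Federal tax withheld: $1410.55 × 0.1789 = $252.35
SDI: $1511.36 × 0.003 = $4.53
Social Security tax: only $113705.71 − $112954.16 = $751.55 of this check is subject → $751.55 × 0.0687 = $51.63
Legal plan premium: $58.41
Charity payroll deduction: $106.37
Total deductions = $100.81 + $54.31 + $252.35 + $4.53 + $51.63 + $58.41 + $106.37 = $628.41
Net pay = $1511.36 − $628.41 = $882.95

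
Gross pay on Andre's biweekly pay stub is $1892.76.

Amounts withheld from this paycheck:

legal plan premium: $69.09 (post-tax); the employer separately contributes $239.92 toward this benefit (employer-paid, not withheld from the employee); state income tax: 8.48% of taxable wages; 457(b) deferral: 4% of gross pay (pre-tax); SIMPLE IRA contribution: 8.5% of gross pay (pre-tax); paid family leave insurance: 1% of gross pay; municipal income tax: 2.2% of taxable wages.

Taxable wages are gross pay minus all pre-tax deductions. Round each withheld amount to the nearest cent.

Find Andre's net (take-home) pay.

$1391.27

457(b) deferral: $1892.76 × 0.04 = $75.71
SIMPLE IRA contribution: $1892.76 × 0.085 = $160.88
Pre-tax total = $75.71 + $160.88 = $236.59
Taxable wages = $1892.76 − $236.59 = $1656.17
State income tax: $1656.17 × 0.0848 = $140.44
Municipal income tax: $1656.17 × 0.022 = $36.44
Paid family leave insurance: $1892.76 × 0.01 = $18.93
Legal plan premium: $69.09
(Employer's $239.92 toward legal plan premium is not withheld from the employee.)
Total deductions = $75.71 + $160.88 + $140.44 + $36.44 + $18.93 + $69.09 = $501.49
Net pay = $1892.76 − $501.49 = $1391.27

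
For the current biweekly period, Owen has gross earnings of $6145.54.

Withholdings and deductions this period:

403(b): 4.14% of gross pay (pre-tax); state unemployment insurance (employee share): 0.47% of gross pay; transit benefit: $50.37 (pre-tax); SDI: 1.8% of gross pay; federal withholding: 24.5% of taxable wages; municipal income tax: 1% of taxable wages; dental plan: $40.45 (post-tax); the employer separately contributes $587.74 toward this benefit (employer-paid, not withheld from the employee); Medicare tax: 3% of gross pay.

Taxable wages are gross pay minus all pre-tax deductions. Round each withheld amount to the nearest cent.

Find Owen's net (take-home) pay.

$3987.03

403(b): $6145.54 × 0.0414 = $254.43
Transit benefit: $50.37
Pre-tax total = $254.43 + $50.37 = $304.80
Taxable wages = $6145.54 − $304.80 = $5840.74
Federal withholding: $5840.74 × 0.245 = $1430.98
Municipal income tax: $5840.74 × 0.01 = $58.41
SDI: $6145.54 × 0.018 = $110.62
Medicare tax: $6145.54 × 0.03 = $184.37
State unemployment insurance (employee share): $6145.54 × 0.0047 = $28.88
Dental plan: $40.45
(Employer's $587.74 toward dental plan is not withheld from the employee.)
Total deductions = $254.43 + $50.37 + $1430.98 + $58.41 + $110.62 + $184.37 + $28.88 + $40.45 = $2158.51
Net pay = $6145.54 − $2158.51 = $3987.03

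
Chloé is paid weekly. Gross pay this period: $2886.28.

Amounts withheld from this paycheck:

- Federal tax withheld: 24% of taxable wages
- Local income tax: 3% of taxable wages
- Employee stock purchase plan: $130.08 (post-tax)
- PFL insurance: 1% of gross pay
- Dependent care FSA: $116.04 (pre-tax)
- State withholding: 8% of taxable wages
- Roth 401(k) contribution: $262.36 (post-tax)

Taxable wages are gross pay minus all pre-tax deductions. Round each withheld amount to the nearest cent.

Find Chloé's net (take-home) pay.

$1379.35

Dependent care FSA: $116.04
Taxable wages = $2886.28 − $116.04 = $2770.24
State withholding: $2770.24 × 0.08 = $221.62
Local income tax: $2770.24 × 0.03 = $83.11
Federal tax withheld: $2770.24 × 0.24 = $664.86
PFL insurance: $2886.28 × 0.01 = $28.86
Roth 401(k) contribution: $262.36
Employee stock purchase plan: $130.08
Total deductions = $116.04 + $221.62 + $83.11 + $664.86 + $28.86 + $262.36 + $130.08 = $1506.93
Net pay = $2886.28 − $1506.93 = $1379.35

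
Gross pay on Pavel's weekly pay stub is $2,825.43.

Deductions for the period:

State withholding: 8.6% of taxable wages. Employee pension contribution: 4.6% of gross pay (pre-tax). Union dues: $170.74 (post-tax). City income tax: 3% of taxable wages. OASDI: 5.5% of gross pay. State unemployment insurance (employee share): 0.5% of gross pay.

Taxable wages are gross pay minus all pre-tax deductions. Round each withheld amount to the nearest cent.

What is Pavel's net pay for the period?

$2,042.52

Employee pension contribution: $2,825.43 × 0.046 = $129.97
Taxable wages = $2,825.43 − $129.97 = $2,695.46
City income tax: $2,695.46 × 0.03 = $80.86
State withholding: $2,695.46 × 0.086 = $231.81
State unemployment insurance (employee share): $2,825.43 × 0.005 = $14.13
OASDI: $2,825.43 × 0.055 = $155.40
Union dues: $170.74
Total deductions = $129.97 + $80.86 + $231.81 + $14.13 + $155.40 + $170.74 = $782.91
Net pay = $2,825.43 − $782.91 = $2,042.52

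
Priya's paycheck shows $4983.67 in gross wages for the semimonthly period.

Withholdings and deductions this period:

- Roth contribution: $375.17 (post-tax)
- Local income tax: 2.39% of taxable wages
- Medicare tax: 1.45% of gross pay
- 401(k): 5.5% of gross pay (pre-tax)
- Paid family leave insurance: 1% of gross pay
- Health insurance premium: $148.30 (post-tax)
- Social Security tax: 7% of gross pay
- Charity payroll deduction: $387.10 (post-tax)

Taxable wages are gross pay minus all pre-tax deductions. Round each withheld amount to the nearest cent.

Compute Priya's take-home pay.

401(k): $4983.67 × 0.055 = $274.10
Taxable wages = $4983.67 − $274.10 = $4709.57
Local income tax: $4709.57 × 0.0239 = $112.56
Social Security tax: $4983.67 × 0.07 = $348.86
Medicare tax: $4983.67 × 0.0145 = $72.26
Paid family leave insurance: $4983.67 × 0.01 = $49.84
Roth contribution: $375.17
Health insurance premium: $148.30
Charity payroll deduction: $387.10
Total deductions = $274.10 + $112.56 + $348.86 + $72.26 + $49.84 + $375.17 + $148.30 + $387.10 = $1768.19
Net pay = $4983.67 − $1768.19 = $3215.48

$3215.48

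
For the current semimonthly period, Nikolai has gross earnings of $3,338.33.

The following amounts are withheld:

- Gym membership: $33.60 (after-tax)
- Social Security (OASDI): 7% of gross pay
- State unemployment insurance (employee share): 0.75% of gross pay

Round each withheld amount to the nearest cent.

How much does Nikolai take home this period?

$3,046.01

Social Security (OASDI): $3,338.33 × 0.07 = $233.68
State unemployment insurance (employee share): $3,338.33 × 0.0075 = $25.04
Gym membership: $33.60
Total deductions = $233.68 + $25.04 + $33.60 = $292.32
Net pay = $3,338.33 − $292.32 = $3,046.01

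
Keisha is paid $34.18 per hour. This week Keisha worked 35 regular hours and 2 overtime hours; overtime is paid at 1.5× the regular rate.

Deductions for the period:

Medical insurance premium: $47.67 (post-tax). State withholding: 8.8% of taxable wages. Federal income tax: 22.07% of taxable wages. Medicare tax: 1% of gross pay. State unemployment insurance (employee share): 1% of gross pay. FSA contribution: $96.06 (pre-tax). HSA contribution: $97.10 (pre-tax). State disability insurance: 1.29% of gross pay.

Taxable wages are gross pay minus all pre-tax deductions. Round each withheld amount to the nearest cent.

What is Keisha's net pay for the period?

$673.95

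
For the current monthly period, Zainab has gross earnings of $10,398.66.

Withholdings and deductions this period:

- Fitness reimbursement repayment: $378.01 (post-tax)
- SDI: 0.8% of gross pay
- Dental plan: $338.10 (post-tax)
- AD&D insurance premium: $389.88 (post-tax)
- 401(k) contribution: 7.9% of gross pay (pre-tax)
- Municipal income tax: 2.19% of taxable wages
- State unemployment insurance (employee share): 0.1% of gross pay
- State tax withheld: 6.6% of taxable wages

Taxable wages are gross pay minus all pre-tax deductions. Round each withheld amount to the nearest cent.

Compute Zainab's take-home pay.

$7,535.76

401(k) contribution: $10,398.66 × 0.079 = $821.49
Taxable wages = $10,398.66 − $821.49 = $9,577.17
State tax withheld: $9,577.17 × 0.066 = $632.09
Municipal income tax: $9,577.17 × 0.0219 = $209.74
SDI: $10,398.66 × 0.008 = $83.19
State unemployment insurance (employee share): $10,398.66 × 0.001 = $10.40
Fitness reimbursement repayment: $378.01
Dental plan: $338.10
AD&D insurance premium: $389.88
Total deductions = $821.49 + $632.09 + $209.74 + $83.19 + $10.40 + $378.01 + $338.10 + $389.88 = $2,862.90
Net pay = $10,398.66 − $2,862.90 = $7,535.76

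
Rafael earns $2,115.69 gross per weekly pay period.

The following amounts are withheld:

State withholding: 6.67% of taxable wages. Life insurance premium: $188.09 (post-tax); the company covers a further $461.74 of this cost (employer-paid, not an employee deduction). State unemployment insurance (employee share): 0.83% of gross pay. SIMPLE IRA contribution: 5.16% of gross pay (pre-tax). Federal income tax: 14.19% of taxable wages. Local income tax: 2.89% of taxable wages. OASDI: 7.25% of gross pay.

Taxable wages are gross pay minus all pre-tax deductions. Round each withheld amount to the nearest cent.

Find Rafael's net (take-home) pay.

SIMPLE IRA contribution: $2,115.69 × 0.0516 = $109.17
Taxable wages = $2,115.69 − $109.17 = $2,006.52
Local income tax: $2,006.52 × 0.0289 = $57.99
State withholding: $2,006.52 × 0.0667 = $133.83
Federal income tax: $2,006.52 × 0.1419 = $284.73
State unemployment insurance (employee share): $2,115.69 × 0.0083 = $17.56
OASDI: $2,115.69 × 0.0725 = $153.39
Life insurance premium: $188.09
(Employer's $461.74 toward life insurance premium is not withheld from the employee.)
Total deductions = $109.17 + $57.99 + $133.83 + $284.73 + $17.56 + $153.39 + $188.09 = $944.76
Net pay = $2,115.69 − $944.76 = $1,170.93

$1,170.93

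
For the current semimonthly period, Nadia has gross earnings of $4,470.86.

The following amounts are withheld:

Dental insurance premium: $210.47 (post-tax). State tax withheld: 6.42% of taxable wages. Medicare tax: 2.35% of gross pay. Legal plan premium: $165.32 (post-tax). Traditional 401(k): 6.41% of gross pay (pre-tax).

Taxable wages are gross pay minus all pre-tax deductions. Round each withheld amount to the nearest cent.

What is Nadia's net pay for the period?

$3,434.79

Traditional 401(k): $4,470.86 × 0.0641 = $286.58
Taxable wages = $4,470.86 − $286.58 = $4,184.28
State tax withheld: $4,184.28 × 0.0642 = $268.63
Medicare tax: $4,470.86 × 0.0235 = $105.07
Legal plan premium: $165.32
Dental insurance premium: $210.47
Total deductions = $286.58 + $268.63 + $105.07 + $165.32 + $210.47 = $1,036.07
Net pay = $4,470.86 − $1,036.07 = $3,434.79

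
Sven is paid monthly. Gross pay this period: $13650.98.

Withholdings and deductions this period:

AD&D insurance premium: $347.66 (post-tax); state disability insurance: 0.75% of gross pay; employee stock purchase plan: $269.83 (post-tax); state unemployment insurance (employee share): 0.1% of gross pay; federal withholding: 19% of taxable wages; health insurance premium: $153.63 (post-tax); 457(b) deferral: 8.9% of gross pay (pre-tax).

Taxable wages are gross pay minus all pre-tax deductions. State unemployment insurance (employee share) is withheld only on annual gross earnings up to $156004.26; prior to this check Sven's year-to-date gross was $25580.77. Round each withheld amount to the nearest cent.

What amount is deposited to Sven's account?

$9186.04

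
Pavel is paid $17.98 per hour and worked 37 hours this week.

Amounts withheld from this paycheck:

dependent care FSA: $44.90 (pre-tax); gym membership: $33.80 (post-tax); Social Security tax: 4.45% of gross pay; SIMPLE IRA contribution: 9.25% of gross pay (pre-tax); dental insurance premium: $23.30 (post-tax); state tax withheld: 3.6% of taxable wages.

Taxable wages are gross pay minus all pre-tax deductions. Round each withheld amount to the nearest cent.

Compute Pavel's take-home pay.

Gross pay: 37 × $17.98 = $665.26
SIMPLE IRA contribution: $665.26 × 0.0925 = $61.54
Dependent care FSA: $44.90
Pre-tax total = $61.54 + $44.90 = $106.44
Taxable wages = $665.26 − $106.44 = $558.82
State tax withheld: $558.82 × 0.036 = $20.12
Social Security tax: $665.26 × 0.0445 = $29.60
Gym membership: $33.80
Dental insurance premium: $23.30
Total deductions = $61.54 + $44.90 + $20.12 + $29.60 + $33.80 + $23.30 = $213.26
Net pay = $665.26 − $213.26 = $452.00

$452.00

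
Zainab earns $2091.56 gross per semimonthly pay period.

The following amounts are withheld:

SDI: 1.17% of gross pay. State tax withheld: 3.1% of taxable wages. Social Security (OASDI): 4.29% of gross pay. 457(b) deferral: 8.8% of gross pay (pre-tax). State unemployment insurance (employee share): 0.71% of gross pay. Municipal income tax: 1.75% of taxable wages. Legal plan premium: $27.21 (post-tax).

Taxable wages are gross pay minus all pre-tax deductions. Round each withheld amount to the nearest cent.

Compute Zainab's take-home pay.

457(b) deferral: $2091.56 × 0.088 = $184.06
Taxable wages = $2091.56 − $184.06 = $1907.50
State tax withheld: $1907.50 × 0.031 = $59.13
Municipal income tax: $1907.50 × 0.0175 = $33.38
State unemployment insurance (employee share): $2091.56 × 0.0071 = $14.85
SDI: $2091.56 × 0.0117 = $24.47
Social Security (OASDI): $2091.56 × 0.0429 = $89.73
Legal plan premium: $27.21
Total deductions = $184.06 + $59.13 + $33.38 + $14.85 + $24.47 + $89.73 + $27.21 = $432.83
Net pay = $2091.56 − $432.83 = $1658.73

$1658.73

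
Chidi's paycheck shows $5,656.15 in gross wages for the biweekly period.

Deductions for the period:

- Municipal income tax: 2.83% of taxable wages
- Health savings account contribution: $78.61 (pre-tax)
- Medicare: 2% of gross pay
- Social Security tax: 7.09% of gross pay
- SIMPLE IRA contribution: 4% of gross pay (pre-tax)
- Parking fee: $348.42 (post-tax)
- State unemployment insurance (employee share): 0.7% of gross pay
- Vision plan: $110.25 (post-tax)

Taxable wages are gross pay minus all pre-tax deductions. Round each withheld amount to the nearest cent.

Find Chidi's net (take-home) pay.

Health savings account contribution: $78.61
SIMPLE IRA contribution: $5,656.15 × 0.04 = $226.25
Pre-tax total = $78.61 + $226.25 = $304.86
Taxable wages = $5,656.15 − $304.86 = $5,351.29
Municipal income tax: $5,351.29 × 0.0283 = $151.44
Social Security tax: $5,656.15 × 0.0709 = $401.02
Medicare: $5,656.15 × 0.02 = $113.12
State unemployment insurance (employee share): $5,656.15 × 0.007 = $39.59
Vision plan: $110.25
Parking fee: $348.42
Total deductions = $78.61 + $226.25 + $151.44 + $401.02 + $113.12 + $39.59 + $110.25 + $348.42 = $1,468.70
Net pay = $5,656.15 − $1,468.70 = $4,187.45

$4,187.45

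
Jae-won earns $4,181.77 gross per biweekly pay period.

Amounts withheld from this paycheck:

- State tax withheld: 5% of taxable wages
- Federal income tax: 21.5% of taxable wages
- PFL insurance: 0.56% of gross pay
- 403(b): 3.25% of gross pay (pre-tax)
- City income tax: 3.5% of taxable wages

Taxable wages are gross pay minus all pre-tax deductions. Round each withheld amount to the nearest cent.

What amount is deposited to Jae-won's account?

403(b): $4,181.77 × 0.0325 = $135.91
Taxable wages = $4,181.77 − $135.91 = $4,045.86
Federal income tax: $4,045.86 × 0.215 = $869.86
State tax withheld: $4,045.86 × 0.05 = $202.29
City income tax: $4,045.86 × 0.035 = $141.61
PFL insurance: $4,181.77 × 0.0056 = $23.42
Total deductions = $135.91 + $869.86 + $202.29 + $141.61 + $23.42 = $1,373.09
Net pay = $4,181.77 − $1,373.09 = $2,808.68

$2,808.68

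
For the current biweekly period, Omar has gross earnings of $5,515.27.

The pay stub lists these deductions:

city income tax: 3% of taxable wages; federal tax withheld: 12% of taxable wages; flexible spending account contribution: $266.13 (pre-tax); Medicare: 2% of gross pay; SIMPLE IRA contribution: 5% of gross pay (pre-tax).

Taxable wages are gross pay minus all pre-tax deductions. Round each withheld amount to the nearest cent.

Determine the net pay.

SIMPLE IRA contribution: $5,515.27 × 0.05 = $275.76
Flexible spending account contribution: $266.13
Pre-tax total = $275.76 + $266.13 = $541.89
Taxable wages = $5,515.27 − $541.89 = $4,973.38
City income tax: $4,973.38 × 0.03 = $149.20
Federal tax withheld: $4,973.38 × 0.12 = $596.81
Medicare: $5,515.27 × 0.02 = $110.31
Total deductions = $275.76 + $266.13 + $149.20 + $596.81 + $110.31 = $1,398.21
Net pay = $5,515.27 − $1,398.21 = $4,117.06

$4,117.06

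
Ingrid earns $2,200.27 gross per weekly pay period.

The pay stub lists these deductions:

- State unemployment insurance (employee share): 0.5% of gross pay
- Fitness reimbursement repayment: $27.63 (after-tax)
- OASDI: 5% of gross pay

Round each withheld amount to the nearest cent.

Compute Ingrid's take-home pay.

OASDI: $2,200.27 × 0.05 = $110.01
State unemployment insurance (employee share): $2,200.27 × 0.005 = $11.00
Fitness reimbursement repayment: $27.63
Total deductions = $110.01 + $11.00 + $27.63 = $148.64
Net pay = $2,200.27 − $148.64 = $2,051.63

$2,051.63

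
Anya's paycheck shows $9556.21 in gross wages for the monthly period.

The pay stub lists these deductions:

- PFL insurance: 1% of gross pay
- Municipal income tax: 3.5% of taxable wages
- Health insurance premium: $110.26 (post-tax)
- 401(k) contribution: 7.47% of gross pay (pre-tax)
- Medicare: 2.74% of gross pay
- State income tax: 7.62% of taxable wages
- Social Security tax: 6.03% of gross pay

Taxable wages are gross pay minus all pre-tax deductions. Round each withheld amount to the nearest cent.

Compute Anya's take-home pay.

401(k) contribution: $9556.21 × 0.0747 = $713.85
Taxable wages = $9556.21 − $713.85 = $8842.36
Municipal income tax: $8842.36 × 0.035 = $309.48
State income tax: $8842.36 × 0.0762 = $673.79
Social Security tax: $9556.21 × 0.0603 = $576.24
Medicare: $9556.21 × 0.0274 = $261.84
PFL insurance: $9556.21 × 0.01 = $95.56
Health insurance premium: $110.26
Total deductions = $713.85 + $309.48 + $673.79 + $576.24 + $261.84 + $95.56 + $110.26 = $2741.02
Net pay = $9556.21 − $2741.02 = $6815.19

$6815.19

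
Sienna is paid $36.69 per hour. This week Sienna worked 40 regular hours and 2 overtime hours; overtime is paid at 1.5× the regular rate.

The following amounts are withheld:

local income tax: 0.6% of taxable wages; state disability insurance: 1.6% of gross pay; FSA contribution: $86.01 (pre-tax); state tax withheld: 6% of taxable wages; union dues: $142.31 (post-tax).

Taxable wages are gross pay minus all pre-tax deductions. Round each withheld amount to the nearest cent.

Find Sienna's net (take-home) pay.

Regular pay: 40 × $36.69 = $1467.60
Overtime pay: 2 × $36.69 × 1.5 = $110.07
Gross pay = $1467.60 + $110.07 = $1577.67
FSA contribution: $86.01
Taxable wages = $1577.67 − $86.01 = $1491.66
State tax withheld: $1491.66 × 0.06 = $89.50
Local income tax: $1491.66 × 0.006 = $8.95
State disability insurance: $1577.67 × 0.016 = $25.24
Union dues: $142.31
Total deductions = $86.01 + $89.50 + $8.95 + $25.24 + $142.31 = $352.01
Net pay = $1577.67 − $352.01 = $1225.66

$1225.66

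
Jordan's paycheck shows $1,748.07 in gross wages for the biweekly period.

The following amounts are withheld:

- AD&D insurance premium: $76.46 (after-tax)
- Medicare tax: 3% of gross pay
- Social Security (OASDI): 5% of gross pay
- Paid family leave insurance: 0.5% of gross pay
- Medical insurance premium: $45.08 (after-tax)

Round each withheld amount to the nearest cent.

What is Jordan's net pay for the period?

Social Security (OASDI): $1,748.07 × 0.05 = $87.40
Paid family leave insurance: $1,748.07 × 0.005 = $8.74
Medicare tax: $1,748.07 × 0.03 = $52.44
AD&D insurance premium: $76.46
Medical insurance premium: $45.08
Total deductions = $87.40 + $8.74 + $52.44 + $76.46 + $45.08 = $270.12
Net pay = $1,748.07 − $270.12 = $1,477.95

$1,477.95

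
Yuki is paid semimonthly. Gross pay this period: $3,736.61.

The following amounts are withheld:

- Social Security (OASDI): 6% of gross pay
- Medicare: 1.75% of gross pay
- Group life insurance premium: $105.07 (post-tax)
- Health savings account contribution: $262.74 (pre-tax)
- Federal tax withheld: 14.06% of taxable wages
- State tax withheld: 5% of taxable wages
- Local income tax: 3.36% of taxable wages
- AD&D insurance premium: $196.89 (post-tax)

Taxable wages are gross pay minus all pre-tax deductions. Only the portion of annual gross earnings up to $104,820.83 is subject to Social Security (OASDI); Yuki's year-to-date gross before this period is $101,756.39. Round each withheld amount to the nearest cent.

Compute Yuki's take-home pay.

$2,143.81

Health savings account contribution: $262.74
Taxable wages = $3,736.61 − $262.74 = $3,473.87
State tax withheld: $3,473.87 × 0.05 = $173.69
Local income tax: $3,473.87 × 0.0336 = $116.72
Federal tax withheld: $3,473.87 × 0.1406 = $488.43
Medicare: $3,736.61 × 0.0175 = $65.39
Social Security (OASDI): only $104,820.83 − $101,756.39 = $3,064.44 of this check is subject → $3,064.44 × 0.06 = $183.87
AD&D insurance premium: $196.89
Group life insurance premium: $105.07
Total deductions = $262.74 + $173.69 + $116.72 + $488.43 + $65.39 + $183.87 + $196.89 + $105.07 = $1,592.80
Net pay = $3,736.61 − $1,592.80 = $2,143.81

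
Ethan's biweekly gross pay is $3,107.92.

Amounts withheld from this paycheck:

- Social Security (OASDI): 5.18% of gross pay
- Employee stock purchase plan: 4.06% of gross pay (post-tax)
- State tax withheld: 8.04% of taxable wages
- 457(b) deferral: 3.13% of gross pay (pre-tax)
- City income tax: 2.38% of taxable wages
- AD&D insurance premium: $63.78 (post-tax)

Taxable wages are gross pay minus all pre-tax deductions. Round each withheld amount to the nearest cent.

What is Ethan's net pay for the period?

$2,345.98

457(b) deferral: $3,107.92 × 0.0313 = $97.28
Taxable wages = $3,107.92 − $97.28 = $3,010.64
State tax withheld: $3,010.64 × 0.0804 = $242.06
City income tax: $3,010.64 × 0.0238 = $71.65
Social Security (OASDI): $3,107.92 × 0.0518 = $160.99
AD&D insurance premium: $63.78
Employee stock purchase plan: $3,107.92 × 0.0406 = $126.18
Total deductions = $97.28 + $242.06 + $71.65 + $160.99 + $63.78 + $126.18 = $761.94
Net pay = $3,107.92 − $761.94 = $2,345.98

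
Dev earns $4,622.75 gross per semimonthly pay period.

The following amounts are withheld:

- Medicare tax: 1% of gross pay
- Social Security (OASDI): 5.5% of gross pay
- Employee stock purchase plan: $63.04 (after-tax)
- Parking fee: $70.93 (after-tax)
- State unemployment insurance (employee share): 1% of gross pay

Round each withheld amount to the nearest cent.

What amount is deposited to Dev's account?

$4,142.07

Medicare tax: $4,622.75 × 0.01 = $46.23
Social Security (OASDI): $4,622.75 × 0.055 = $254.25
State unemployment insurance (employee share): $4,622.75 × 0.01 = $46.23
Parking fee: $70.93
Employee stock purchase plan: $63.04
Total deductions = $46.23 + $254.25 + $46.23 + $70.93 + $63.04 = $480.68
Net pay = $4,622.75 − $480.68 = $4,142.07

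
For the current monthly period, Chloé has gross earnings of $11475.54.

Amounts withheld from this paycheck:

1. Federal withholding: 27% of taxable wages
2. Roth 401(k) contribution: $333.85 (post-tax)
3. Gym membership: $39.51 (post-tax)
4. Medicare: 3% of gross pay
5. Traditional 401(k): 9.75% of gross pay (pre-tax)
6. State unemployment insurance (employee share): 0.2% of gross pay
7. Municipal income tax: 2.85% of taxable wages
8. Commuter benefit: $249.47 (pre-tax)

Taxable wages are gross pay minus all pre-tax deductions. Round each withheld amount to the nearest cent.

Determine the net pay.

Commuter benefit: $249.47
Traditional 401(k): $11475.54 × 0.0975 = $1118.87
Pre-tax total = $249.47 + $1118.87 = $1368.34
Taxable wages = $11475.54 − $1368.34 = $10107.20
Municipal income tax: $10107.20 × 0.0285 = $288.06
Federal withholding: $10107.20 × 0.27 = $2728.94
State unemployment insurance (employee share): $11475.54 × 0.002 = $22.95
Medicare: $11475.54 × 0.03 = $344.27
Gym membership: $39.51
Roth 401(k) contribution: $333.85
Total deductions = $249.47 + $1118.87 + $288.06 + $2728.94 + $22.95 + $344.27 + $39.51 + $333.85 = $5125.92
Net pay = $11475.54 − $5125.92 = $6349.62

$6349.62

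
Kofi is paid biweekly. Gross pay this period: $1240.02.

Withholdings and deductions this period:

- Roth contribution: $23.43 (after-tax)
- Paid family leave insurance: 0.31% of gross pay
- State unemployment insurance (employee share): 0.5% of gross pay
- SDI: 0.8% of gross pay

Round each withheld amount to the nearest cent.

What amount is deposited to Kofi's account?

$1196.63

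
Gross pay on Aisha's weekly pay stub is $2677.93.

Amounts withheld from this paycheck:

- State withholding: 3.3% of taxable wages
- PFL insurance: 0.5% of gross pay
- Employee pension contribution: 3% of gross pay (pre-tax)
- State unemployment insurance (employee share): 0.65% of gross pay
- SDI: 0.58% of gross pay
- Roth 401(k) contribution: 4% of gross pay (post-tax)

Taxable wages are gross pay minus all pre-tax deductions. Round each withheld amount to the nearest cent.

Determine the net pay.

$2358.42

Employee pension contribution: $2677.93 × 0.03 = $80.34
Taxable wages = $2677.93 − $80.34 = $2597.59
State withholding: $2597.59 × 0.033 = $85.72
State unemployment insurance (employee share): $2677.93 × 0.0065 = $17.41
PFL insurance: $2677.93 × 0.005 = $13.39
SDI: $2677.93 × 0.0058 = $15.53
Roth 401(k) contribution: $2677.93 × 0.04 = $107.12
Total deductions = $80.34 + $85.72 + $17.41 + $13.39 + $15.53 + $107.12 = $319.51
Net pay = $2677.93 − $319.51 = $2358.42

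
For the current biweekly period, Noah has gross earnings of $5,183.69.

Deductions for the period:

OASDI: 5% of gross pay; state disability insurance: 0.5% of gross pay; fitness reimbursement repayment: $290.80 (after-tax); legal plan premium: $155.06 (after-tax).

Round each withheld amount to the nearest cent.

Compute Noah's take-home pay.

$4,452.73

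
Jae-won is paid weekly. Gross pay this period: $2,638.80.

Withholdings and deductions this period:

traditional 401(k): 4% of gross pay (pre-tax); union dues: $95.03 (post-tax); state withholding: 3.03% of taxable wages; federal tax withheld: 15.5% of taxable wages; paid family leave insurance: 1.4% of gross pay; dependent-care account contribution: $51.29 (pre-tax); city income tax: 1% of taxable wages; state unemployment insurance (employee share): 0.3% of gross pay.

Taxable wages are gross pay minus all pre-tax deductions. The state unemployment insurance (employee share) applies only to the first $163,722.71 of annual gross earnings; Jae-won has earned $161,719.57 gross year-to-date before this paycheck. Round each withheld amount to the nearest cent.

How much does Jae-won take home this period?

$1,859.26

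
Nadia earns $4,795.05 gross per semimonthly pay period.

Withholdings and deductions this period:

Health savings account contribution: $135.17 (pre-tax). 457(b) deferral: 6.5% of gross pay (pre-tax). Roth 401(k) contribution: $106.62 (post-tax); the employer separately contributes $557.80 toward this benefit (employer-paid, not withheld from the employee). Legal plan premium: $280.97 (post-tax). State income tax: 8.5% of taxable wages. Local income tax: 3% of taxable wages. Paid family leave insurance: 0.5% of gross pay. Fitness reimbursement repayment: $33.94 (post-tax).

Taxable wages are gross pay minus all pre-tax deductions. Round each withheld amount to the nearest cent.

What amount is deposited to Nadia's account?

$3,402.64

457(b) deferral: $4,795.05 × 0.065 = $311.68
Health savings account contribution: $135.17
Pre-tax total = $311.68 + $135.17 = $446.85
Taxable wages = $4,795.05 − $446.85 = $4,348.20
State income tax: $4,348.20 × 0.085 = $369.60
Local income tax: $4,348.20 × 0.03 = $130.45
Paid family leave insurance: $4,795.05 × 0.005 = $23.98
Fitness reimbursement repayment: $33.94
Roth 401(k) contribution: $106.62
Legal plan premium: $280.97
(Employer's $557.80 toward Roth 401(k) contribution is not withheld from the employee.)
Total deductions = $311.68 + $135.17 + $369.60 + $130.45 + $23.98 + $33.94 + $106.62 + $280.97 = $1,392.41
Net pay = $4,795.05 − $1,392.41 = $3,402.64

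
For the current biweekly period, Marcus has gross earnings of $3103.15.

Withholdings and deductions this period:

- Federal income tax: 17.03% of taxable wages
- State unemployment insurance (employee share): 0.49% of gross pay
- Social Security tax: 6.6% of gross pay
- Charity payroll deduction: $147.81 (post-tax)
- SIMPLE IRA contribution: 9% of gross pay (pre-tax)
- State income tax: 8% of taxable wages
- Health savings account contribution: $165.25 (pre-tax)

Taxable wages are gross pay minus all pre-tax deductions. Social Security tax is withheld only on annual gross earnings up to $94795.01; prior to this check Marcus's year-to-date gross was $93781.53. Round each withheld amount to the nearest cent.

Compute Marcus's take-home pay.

$1763.26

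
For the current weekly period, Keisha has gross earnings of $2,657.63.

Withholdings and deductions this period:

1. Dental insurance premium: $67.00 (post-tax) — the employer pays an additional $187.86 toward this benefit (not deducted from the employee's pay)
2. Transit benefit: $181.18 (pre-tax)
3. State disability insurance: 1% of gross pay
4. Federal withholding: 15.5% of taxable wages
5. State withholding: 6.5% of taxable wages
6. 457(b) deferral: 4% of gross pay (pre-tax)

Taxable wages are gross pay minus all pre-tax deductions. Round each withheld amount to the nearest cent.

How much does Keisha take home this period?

$1,755.13

457(b) deferral: $2,657.63 × 0.04 = $106.31
Transit benefit: $181.18
Pre-tax total = $106.31 + $181.18 = $287.49
Taxable wages = $2,657.63 − $287.49 = $2,370.14
Federal withholding: $2,370.14 × 0.155 = $367.37
State withholding: $2,370.14 × 0.065 = $154.06
State disability insurance: $2,657.63 × 0.01 = $26.58
Dental insurance premium: $67.00
(Employer's $187.86 toward dental insurance premium is not withheld from the employee.)
Total deductions = $106.31 + $181.18 + $367.37 + $154.06 + $26.58 + $67.00 = $902.50
Net pay = $2,657.63 − $902.50 = $1,755.13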